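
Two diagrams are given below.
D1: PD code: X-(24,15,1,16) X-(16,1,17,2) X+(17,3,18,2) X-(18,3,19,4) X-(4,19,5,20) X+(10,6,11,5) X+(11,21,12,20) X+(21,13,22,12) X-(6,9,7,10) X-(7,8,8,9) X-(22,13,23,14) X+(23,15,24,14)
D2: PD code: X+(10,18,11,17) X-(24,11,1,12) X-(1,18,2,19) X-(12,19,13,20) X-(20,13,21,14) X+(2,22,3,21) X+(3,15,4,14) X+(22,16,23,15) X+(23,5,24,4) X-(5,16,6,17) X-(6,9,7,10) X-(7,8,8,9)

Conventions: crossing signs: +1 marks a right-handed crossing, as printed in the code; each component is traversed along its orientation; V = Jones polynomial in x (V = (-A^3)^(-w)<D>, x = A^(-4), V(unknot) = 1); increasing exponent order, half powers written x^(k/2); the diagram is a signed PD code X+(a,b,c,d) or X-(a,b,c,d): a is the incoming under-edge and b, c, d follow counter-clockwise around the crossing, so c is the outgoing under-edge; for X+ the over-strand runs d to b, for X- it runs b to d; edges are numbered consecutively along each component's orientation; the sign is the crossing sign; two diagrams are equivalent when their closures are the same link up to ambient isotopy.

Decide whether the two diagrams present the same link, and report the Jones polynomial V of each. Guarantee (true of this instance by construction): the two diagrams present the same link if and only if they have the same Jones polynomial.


equivalent: yes
D1 (bracket A^-6; 12 crossings at w = -2): V = 1
V(D2) = 1  [12 crossings, <D> = A^-6, w = -2]
observation: Reidemeister moves carry D1 (12 crossings) to D2 (12)


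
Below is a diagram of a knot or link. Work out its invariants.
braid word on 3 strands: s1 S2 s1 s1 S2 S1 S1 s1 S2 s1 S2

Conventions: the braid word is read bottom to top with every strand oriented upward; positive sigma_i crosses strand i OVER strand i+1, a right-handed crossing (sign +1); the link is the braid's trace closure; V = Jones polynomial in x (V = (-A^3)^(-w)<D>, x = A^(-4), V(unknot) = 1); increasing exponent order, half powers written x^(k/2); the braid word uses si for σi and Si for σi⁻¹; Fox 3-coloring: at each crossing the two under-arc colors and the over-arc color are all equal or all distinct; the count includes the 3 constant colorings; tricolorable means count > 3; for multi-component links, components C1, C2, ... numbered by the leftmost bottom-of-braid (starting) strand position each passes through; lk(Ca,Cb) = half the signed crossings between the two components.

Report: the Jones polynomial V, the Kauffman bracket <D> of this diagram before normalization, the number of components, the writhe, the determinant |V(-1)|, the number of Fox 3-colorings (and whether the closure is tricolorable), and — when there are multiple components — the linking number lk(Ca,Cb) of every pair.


Jones polynomial: V(x) = x^(-7/2) - 2x^(-5/2) + x^(-3/2) - 2x^(-1/2) + x^(1/2) - x^(3/2)
<D> = A^-9 - A^-5 + 2A^-1 - A^3 + 2A^7 - A^11; writhe -1
components 2, writhe -1 (11 crossings)
linking number lk(C1,C2) = 0
3-colorings: 3 of 3^11, det 8 — not tricolorable
note: free reduction leaves σ1 σ2⁻¹ σ1 σ1 σ2⁻¹ σ1⁻¹ σ2⁻¹ σ1 σ2⁻¹ of the original 11 letters


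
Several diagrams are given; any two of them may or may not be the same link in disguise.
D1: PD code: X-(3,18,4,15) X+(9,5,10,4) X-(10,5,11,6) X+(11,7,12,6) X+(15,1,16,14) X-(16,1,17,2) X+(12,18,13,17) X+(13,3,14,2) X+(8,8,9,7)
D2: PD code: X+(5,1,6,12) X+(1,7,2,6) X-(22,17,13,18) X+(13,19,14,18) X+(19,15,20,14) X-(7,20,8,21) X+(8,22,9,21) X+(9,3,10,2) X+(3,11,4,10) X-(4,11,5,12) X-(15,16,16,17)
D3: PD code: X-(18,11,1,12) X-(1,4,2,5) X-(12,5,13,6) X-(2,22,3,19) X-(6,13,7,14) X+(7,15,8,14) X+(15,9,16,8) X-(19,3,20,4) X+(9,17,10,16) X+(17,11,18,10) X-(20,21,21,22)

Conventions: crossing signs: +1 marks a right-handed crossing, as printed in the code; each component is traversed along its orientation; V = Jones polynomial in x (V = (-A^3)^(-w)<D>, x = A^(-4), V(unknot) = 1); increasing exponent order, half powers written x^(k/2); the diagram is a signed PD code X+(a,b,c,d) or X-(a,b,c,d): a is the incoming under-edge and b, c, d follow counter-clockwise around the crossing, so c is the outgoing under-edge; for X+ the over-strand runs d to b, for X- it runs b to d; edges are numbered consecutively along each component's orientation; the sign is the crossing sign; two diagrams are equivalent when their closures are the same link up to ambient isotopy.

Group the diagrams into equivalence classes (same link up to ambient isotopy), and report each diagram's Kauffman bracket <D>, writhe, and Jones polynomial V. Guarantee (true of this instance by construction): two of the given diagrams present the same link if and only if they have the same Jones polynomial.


classes: {D1} | {D2} | {D3}
V(D1) = -x^(-1/2) - x^(1/2)  [9 crossings, <D> = A^7 + A^11, w = +3]
D2 (bracket -A^-9 + A^-1 + A^3 + A^7; 11 crossings at w = +3): V = -x^(1/2) - x^(3/2) - x^(5/2) + x^(9/2)
D3 (bracket A^-7 + A; 11 crossings at w = -3): V = -x^(-5/2) - x^(-1/2)
note: 3 classes among 3 diagrams; unequal V(x) rules out equality


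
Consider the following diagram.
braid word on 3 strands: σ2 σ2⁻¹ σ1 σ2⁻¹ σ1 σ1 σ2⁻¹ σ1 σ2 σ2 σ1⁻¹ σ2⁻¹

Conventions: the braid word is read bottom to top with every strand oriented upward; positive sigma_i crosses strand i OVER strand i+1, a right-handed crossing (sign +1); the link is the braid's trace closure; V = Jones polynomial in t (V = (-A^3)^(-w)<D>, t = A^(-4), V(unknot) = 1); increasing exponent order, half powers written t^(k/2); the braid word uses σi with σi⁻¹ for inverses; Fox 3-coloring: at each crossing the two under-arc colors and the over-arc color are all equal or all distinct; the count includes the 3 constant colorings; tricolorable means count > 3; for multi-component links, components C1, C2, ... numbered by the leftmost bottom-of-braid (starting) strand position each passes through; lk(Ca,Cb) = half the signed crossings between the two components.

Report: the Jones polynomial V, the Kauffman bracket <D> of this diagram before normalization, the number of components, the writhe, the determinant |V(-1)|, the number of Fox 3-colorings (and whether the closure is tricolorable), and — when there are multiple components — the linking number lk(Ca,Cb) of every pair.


V(t) = -t^-2 + 2t^-1 - 3 + 5t - 4t^2 + 5t^3 - 4t^4 + 2t^5 - t^6
bracket: -A^-18 + 2A^-14 - 4A^-10 + 5A^-6 - 4A^-2 + 5A^2 - 3A^6 + 2A^10 - A^14, w = +2
1 component, writhe +2, over 12 crossings
det 27, colorings 9 of 3^12 — tricolorable
observation: inverse pairs cancel, leaving σ1 σ2⁻¹ σ1 σ1 σ2⁻¹ σ1 σ2 σ2 σ1⁻¹ σ2⁻¹


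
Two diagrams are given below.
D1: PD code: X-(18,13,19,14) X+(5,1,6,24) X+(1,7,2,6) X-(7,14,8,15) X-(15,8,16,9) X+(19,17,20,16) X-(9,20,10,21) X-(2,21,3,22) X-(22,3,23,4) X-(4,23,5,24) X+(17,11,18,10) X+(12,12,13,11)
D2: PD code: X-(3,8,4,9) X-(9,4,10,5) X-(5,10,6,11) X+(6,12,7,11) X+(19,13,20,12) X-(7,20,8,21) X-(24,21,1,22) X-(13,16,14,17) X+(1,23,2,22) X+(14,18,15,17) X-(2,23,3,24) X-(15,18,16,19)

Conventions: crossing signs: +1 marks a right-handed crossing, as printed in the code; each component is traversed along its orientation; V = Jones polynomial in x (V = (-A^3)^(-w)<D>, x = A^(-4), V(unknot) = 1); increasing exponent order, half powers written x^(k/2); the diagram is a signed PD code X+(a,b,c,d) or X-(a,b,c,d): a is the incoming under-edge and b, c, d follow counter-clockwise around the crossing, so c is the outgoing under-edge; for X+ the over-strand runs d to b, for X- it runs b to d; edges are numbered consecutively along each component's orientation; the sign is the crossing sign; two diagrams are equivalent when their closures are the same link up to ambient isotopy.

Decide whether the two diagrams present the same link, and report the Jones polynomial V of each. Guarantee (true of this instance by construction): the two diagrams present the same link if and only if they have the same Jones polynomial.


equivalent: yes
V(D1) = -x^-4 + x^-3 + x^-1  (w -2, c 12, <D> = A^-2 + A^6 - A^10)
V(D2) = -x^-4 + x^-3 + x^-1  (w -4, c 12, <D> = A^-8 + 1 - A^4)
why: Reidemeister moves carry D1 (12 crossings) to D2 (12)


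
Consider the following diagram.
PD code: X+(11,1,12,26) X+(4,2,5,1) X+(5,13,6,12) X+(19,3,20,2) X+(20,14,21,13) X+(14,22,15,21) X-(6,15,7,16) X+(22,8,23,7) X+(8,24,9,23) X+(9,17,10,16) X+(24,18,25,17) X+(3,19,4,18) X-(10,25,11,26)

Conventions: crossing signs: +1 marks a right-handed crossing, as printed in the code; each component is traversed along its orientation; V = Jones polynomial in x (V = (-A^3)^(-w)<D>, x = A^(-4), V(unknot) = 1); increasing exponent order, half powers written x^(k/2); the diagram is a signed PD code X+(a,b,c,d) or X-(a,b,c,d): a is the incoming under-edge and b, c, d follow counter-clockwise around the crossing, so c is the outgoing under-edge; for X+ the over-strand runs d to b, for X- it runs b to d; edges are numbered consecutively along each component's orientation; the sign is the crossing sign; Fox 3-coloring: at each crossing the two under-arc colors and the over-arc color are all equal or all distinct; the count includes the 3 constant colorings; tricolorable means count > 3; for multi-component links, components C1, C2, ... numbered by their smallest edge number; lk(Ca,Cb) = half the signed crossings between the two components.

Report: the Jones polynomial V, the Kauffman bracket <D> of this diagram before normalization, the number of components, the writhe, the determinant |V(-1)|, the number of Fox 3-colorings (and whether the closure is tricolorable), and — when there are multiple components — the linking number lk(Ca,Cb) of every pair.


V(x) = x^3 + x^5 - x^8
bracket: A^-5 - A^7 - A^15, w = +9
1 component, writhe +9, over 13 crossings
det 3, colorings 9 of 3^13 — tricolorable
observation: V spans 5 powers of x: at least 5 crossings in any diagram


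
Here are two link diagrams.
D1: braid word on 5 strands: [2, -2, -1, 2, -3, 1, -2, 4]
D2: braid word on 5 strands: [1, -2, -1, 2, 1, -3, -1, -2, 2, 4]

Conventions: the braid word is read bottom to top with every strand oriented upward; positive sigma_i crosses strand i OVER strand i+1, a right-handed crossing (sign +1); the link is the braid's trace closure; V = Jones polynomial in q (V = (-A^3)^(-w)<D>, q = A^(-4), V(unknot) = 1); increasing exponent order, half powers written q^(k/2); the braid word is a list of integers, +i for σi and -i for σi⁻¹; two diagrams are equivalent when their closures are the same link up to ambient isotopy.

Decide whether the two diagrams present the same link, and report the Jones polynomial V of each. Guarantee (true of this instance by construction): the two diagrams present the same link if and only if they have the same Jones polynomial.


equivalent: yes
D1 (bracket 1; 8 crossings at w = 0): V = 1
V(D2) = 1  [10 crossings, <D> = 1, w = 0]
observation: one V(q) for all 2 diagrams — one class (guaranteed)


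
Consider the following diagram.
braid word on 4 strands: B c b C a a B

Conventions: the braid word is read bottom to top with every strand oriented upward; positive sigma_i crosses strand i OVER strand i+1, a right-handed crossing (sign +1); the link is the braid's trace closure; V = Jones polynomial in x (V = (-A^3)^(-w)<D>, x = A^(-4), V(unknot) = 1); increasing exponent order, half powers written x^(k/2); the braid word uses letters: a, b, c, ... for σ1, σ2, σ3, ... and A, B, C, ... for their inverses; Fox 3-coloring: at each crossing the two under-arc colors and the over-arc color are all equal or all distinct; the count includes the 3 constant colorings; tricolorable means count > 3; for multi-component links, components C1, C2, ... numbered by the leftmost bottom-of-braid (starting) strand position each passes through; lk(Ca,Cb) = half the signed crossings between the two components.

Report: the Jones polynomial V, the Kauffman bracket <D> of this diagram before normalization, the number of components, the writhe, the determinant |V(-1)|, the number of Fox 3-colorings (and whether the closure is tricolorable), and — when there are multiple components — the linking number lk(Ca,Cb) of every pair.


Jones polynomial: V(x) = x^-2 + 2 + x^2
<D> = -A^-5 - 2A^3 - A^11; writhe +1
components 3, writhe +1 (7 crossings)
linking number lk(C1,C2) = 0
lk(C1,C3): +1
lk(C2,C3) = -1
3-colorings: 3 of 3^7, det 4 — not tricolorable
note: det 4 = |V(-1)|; not divisible by 3, so not tricolorable


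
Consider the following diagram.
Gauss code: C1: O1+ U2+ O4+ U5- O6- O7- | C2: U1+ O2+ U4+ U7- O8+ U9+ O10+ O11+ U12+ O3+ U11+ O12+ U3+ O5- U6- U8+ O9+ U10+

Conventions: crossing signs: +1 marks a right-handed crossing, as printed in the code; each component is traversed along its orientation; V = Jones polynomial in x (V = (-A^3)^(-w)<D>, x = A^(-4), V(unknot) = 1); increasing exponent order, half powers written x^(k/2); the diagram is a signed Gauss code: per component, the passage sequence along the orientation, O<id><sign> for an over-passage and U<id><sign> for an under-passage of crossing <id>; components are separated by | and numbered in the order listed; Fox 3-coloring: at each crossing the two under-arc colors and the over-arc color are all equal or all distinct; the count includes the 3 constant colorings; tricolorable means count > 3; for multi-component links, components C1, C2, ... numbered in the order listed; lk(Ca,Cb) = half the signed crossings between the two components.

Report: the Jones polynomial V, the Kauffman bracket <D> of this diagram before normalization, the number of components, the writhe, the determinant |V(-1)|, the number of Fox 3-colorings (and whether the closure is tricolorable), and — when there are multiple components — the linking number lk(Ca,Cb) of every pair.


V = -x^(1/2) + x^(3/2) - 4x^(5/2) + 4x^(7/2) - 7x^(9/2) + 8x^(11/2) - 7x^(13/2) + 7x^(15/2) - 5x^(17/2) + 3x^(19/2) - x^(21/2)
<D> = -A^-24 + 3A^-20 - 5A^-16 + 7A^-12 - 7A^-8 + 8A^-4 - 7 + 4A^4 - 4A^8 + A^12 - A^16 (w = +6)
2 components over 12 crossings, w = +6
lk(C1,C2): 0
9 Fox colorings among 3^12, |V(-1)| = 48: tricolorable
why: w = +6 (over 12 crossings) is diagram-only; (-A^3)^(-6) removes it from V


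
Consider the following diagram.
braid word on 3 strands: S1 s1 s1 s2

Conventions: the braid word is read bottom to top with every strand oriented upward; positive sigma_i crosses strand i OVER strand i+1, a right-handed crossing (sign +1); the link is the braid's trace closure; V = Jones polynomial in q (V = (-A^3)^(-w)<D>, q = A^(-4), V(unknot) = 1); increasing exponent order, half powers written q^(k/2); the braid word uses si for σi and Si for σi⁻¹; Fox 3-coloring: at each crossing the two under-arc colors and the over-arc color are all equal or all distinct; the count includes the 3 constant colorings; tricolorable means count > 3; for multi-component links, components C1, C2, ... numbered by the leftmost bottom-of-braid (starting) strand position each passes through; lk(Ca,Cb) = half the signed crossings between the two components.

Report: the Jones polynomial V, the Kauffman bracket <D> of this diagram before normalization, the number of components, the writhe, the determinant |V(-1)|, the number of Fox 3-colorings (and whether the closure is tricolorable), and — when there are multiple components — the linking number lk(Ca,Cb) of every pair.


V = 1
<D> = A^6 (w = +2)
1 component over 4 crossings, w = +2
3 Fox colorings among 3^4, |V(-1)| = 1: not tricolorable
why: det 1 = |V(-1)|; not divisible by 3, so not tricolorable


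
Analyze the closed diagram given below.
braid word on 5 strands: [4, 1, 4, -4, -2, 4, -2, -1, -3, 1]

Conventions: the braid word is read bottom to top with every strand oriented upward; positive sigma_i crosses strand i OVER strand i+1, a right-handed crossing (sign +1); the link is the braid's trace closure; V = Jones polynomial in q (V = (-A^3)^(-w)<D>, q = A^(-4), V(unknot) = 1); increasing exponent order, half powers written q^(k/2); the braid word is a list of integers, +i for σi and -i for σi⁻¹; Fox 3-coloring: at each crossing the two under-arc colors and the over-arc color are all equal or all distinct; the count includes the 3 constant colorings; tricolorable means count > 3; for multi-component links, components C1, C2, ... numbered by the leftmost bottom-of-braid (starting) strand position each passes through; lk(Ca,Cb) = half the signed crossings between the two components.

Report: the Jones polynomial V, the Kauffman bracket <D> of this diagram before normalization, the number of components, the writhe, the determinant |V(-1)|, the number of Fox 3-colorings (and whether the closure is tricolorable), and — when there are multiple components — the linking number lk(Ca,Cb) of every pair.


Jones polynomial: V(q) = q^-2 + 2 + q^2
<D> = A^-8 + 2 + A^8; writhe 0
components 3, writhe 0 (10 crossings)
linking number lk(C1,C2) = -1
lk(C1,C3): 0
lk(C2,C3) = +1
3-colorings: 3 of 3^10, det 4 — not tricolorable
note: the span of V is 4, within the link bound 10 + 3 - 1


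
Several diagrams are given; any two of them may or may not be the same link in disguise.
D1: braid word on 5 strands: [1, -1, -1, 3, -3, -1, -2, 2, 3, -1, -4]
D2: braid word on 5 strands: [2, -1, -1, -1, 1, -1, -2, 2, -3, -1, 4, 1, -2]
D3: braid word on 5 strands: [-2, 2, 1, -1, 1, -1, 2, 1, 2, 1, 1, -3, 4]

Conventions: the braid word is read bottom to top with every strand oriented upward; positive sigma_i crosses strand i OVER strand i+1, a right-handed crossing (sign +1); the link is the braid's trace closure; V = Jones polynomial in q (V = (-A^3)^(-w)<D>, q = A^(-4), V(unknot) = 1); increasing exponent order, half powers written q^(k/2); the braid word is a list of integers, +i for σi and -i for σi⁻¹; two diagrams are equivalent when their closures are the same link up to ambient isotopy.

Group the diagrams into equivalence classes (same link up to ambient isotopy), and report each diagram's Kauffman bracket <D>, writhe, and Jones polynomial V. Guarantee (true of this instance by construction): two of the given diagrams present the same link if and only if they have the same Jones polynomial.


classes: {D1, D2} | {D3}
V(D1) = q^(-9/2) - q^(-5/2) - q^(-3/2) - q^(-1/2)  [11 crossings, <D> = A^-7 + A^-3 + A - A^9, w = -3]
V(D2) = q^(-9/2) - q^(-5/2) - q^(-3/2) - q^(-1/2)  [13 crossings, <D> = A^-7 + A^-3 + A - A^9, w = -3]
V(D3) = -q^(3/2) - q^(7/2) + q^(9/2) - q^(11/2)  (w +5, c 13, <D> = A^-7 - A^-3 + A + A^9)
insight: 2 values of V(q) split the 3 diagrams


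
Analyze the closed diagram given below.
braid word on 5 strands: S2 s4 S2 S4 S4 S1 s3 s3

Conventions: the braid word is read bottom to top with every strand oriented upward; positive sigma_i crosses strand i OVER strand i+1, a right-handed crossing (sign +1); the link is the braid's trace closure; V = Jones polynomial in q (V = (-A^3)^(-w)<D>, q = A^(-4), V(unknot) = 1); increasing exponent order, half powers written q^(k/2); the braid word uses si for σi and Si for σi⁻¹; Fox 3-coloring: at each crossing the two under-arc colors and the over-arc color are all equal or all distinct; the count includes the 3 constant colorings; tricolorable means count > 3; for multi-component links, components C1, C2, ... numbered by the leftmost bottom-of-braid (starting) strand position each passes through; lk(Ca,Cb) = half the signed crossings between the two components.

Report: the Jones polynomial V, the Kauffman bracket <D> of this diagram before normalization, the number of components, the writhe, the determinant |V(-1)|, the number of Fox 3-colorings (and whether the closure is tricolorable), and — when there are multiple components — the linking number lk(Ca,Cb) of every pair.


V = q^-2 + 2 + q^2
<D> = A^-14 + 2A^-6 + A^2 (w = -2)
3 components over 8 crossings, w = -2
lk(C1,C2): -1
lk(C1,C3) = 0
linking number lk(C2,C3) = +1
3 Fox colorings among 3^8, |V(-1)| = 4: not tricolorable
why: |V(-1)| = 4: so not tricolorable, since 3 does not divide 4


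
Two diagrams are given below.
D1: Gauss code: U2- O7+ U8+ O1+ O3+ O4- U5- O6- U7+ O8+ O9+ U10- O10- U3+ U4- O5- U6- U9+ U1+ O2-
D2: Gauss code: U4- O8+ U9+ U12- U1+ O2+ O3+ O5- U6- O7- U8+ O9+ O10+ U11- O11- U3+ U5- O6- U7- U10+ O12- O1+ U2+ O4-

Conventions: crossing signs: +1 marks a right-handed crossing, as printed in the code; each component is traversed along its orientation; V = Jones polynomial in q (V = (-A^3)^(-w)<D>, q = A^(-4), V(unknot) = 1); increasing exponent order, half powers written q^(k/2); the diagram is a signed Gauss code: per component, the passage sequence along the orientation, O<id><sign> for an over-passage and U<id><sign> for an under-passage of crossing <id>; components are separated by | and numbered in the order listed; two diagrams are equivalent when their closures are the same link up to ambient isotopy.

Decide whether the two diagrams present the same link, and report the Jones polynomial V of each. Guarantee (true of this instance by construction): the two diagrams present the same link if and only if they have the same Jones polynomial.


equivalent: yes
D1 (bracket 1; 10 crossings at w = 0): V = 1
V(D2) = 1  (w 0, c 12, <D> = 1)
key observation: all 2 diagrams share one V(q), hence one class


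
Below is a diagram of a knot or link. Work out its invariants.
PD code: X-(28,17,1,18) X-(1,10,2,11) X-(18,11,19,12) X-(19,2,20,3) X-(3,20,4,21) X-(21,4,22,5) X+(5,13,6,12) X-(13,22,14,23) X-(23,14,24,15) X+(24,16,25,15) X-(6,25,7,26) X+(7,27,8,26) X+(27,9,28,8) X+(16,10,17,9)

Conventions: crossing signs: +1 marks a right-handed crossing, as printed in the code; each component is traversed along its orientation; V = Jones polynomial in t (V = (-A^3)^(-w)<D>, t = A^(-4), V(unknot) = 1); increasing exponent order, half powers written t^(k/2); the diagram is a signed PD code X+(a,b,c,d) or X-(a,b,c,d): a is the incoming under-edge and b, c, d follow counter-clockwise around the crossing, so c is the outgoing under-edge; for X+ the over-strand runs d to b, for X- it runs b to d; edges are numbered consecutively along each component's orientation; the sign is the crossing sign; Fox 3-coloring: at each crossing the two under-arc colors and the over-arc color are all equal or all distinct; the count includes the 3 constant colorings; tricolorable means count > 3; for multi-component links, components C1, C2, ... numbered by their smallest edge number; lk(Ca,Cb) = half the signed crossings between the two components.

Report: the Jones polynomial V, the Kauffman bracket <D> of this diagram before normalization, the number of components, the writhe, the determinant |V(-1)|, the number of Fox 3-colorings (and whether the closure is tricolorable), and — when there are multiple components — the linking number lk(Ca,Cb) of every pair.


V = -t^-7 + t^-6 - t^-5 + t^-4 + t^-2
<D> = A^-4 + A^4 - A^8 + A^12 - A^16 (w = -4)
1 component over 14 crossings, w = -4
3 Fox colorings among 3^14, |V(-1)| = 5: not tricolorable
why: det 5 = |V(-1)|; not divisible by 3, so not tricolorable


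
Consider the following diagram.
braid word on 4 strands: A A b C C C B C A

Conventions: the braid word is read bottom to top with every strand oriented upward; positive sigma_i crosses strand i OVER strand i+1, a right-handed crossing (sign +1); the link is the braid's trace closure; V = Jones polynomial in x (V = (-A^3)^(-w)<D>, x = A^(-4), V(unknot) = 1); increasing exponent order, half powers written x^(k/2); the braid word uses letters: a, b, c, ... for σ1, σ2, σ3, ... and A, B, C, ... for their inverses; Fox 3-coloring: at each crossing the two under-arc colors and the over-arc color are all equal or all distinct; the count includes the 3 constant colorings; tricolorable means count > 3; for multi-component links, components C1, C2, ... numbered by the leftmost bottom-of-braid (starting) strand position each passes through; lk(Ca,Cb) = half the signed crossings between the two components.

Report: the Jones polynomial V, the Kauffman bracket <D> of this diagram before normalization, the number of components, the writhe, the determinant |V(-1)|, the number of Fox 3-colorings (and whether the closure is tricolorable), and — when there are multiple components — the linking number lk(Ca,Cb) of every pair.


V = x^-8 - 2x^-7 + x^-6 - 2x^-5 + 2x^-4 + x^-2
<D> = -A^-13 - 2A^-5 + 2A^-1 - A^3 + 2A^7 - A^11 (w = -7)
1 component over 9 crossings, w = -7
27 Fox colorings among 3^9, |V(-1)| = 9: tricolorable
why: the span of V is 6, forcing >= 6 crossings in any diagram


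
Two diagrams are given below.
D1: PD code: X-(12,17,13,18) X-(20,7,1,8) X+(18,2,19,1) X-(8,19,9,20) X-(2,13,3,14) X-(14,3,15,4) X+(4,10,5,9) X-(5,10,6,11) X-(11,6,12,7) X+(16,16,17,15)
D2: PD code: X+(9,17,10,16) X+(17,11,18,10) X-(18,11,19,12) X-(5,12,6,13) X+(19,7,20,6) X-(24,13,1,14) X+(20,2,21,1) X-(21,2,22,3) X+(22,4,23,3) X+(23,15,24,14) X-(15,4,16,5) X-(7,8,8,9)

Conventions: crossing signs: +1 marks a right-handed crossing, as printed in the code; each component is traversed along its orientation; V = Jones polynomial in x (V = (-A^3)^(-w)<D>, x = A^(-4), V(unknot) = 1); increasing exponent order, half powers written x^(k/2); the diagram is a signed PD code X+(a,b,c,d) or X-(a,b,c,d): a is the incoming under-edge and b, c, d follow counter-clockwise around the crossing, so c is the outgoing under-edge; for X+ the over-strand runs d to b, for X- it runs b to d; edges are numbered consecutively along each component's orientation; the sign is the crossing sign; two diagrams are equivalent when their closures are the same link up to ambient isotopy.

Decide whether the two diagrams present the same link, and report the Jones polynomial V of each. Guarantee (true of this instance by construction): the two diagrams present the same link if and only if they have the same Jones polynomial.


same link: no
V(D1) = -x^-6 + x^-5 - x^-4 + 2x^-3 - x^-2 + x^-1  [10 crossings, <D> = A^-8 - A^-4 + 2 - A^4 + A^8 - A^12, w = -4]
V(D2) = x^-2 - x^-1 + 1 - x + x^2  (w 0, c 12, <D> = A^-8 - A^-4 + 1 - A^4 + A^8)
note: 2 classes among 2 diagrams; unequal V(x) rules out equality


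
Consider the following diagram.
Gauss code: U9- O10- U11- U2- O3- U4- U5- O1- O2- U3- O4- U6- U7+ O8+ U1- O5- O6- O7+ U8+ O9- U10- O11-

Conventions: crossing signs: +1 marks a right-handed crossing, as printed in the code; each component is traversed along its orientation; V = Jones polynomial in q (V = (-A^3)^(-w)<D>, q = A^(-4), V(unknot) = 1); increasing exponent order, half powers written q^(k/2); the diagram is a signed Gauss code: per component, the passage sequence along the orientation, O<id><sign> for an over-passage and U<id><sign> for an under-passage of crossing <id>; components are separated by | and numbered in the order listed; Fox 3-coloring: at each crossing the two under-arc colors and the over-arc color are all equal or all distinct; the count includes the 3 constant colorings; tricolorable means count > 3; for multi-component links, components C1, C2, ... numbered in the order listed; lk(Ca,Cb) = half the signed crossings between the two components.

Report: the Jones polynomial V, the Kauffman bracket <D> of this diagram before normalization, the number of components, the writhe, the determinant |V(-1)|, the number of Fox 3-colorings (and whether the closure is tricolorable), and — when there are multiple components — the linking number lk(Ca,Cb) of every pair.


V(q) = q^-10 - 2q^-9 + 2q^-8 - 4q^-7 + 4q^-6 - 3q^-5 + 3q^-4 - q^-3 + q^-2
bracket: -A^-13 + A^-9 - 3A^-5 + 3A^-1 - 4A^3 + 4A^7 - 2A^11 + 2A^15 - A^19, w = -7
1 component, writhe -7, over 11 crossings
det 21, colorings 9 of 3^11 — tricolorable
observation: det 21 = |V(-1)|; divisible by 3, so tricolorable


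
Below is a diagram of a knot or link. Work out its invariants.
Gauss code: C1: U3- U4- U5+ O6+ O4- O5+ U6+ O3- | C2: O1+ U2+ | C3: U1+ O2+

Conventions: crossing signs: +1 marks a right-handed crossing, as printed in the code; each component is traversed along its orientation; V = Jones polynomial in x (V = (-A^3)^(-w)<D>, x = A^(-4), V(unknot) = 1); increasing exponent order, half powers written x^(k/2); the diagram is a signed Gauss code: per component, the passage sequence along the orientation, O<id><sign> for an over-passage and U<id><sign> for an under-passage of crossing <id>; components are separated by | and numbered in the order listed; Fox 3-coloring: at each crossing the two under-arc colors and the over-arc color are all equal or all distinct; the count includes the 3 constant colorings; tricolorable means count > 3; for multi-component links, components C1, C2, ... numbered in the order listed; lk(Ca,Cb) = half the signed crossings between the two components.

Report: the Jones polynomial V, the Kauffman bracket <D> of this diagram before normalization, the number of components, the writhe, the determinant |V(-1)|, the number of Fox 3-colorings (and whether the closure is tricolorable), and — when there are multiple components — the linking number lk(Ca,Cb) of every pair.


V(x) = 1 + x + x^2 + x^3
bracket: A^-6 + A^-2 + A^2 + A^6, w = +2
3 components, writhe +2, over 6 crossings
lk(C1,C2) = 0
linking number lk(C1,C3) = 0
lk(C2,C3): +1
det 0, colorings 9 of 3^6 — tricolorable
observation: the 3 component pairs carry total linking +1


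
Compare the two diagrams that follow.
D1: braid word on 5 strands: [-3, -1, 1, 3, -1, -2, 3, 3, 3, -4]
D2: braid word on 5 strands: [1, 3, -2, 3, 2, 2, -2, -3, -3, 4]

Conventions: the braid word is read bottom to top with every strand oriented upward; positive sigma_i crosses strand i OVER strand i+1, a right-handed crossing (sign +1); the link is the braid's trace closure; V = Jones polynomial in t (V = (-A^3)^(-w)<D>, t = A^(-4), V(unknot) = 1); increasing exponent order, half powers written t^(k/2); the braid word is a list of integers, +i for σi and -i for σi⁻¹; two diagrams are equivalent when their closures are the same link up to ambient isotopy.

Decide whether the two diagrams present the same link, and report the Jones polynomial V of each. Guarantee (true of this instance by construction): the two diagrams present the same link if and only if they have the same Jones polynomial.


same link: no
V(D1) = t + t^3 - t^4  [10 crossings, <D> = -A^-16 + A^-12 + A^-4, w = 0]
V(D2) = 1  (w +2, c 10, <D> = A^6)
note: 2 classes among 2 diagrams; unequal V(t) rules out equality


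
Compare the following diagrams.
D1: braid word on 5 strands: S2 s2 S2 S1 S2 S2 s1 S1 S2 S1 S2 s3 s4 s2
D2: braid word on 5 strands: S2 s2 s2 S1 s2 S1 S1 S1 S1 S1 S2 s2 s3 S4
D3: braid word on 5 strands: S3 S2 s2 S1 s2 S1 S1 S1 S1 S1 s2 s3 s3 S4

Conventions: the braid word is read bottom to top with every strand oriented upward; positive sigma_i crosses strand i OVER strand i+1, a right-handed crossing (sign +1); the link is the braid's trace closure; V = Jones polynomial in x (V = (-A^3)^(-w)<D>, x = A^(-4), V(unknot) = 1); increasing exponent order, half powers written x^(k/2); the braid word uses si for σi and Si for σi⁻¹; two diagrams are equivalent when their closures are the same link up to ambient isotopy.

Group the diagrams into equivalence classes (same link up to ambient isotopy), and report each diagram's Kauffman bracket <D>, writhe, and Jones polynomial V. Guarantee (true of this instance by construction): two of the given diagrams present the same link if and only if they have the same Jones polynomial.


equivalence classes: {D1} | {D2, D3}
D1 (bracket A^-4 + A^4 - A^8 + A^12 - A^16; 14 crossings at w = -4): V = -x^-7 + x^-6 - x^-5 + x^-4 + x^-2
V(D2) = x^-8 - 2x^-7 + 2x^-6 - 3x^-5 + 3x^-4 - 2x^-3 + 2x^-2 - x^-1 + 1  (w -4, c 14, <D> = A^-12 - A^-8 + 2A^-4 - 2 + 3A^4 - 3A^8 + 2A^12 - 2A^16 + A^20)
V(D3) = x^-8 - 2x^-7 + 2x^-6 - 3x^-5 + 3x^-4 - 2x^-3 + 2x^-2 - x^-1 + 1  [14 crossings, <D> = A^-12 - A^-8 + 2A^-4 - 2 + 3A^4 - 3A^8 + 2A^12 - 2A^16 + A^20, w = -4]
key observation: V(x) takes 2 values over 3 diagrams, fixing the grouping


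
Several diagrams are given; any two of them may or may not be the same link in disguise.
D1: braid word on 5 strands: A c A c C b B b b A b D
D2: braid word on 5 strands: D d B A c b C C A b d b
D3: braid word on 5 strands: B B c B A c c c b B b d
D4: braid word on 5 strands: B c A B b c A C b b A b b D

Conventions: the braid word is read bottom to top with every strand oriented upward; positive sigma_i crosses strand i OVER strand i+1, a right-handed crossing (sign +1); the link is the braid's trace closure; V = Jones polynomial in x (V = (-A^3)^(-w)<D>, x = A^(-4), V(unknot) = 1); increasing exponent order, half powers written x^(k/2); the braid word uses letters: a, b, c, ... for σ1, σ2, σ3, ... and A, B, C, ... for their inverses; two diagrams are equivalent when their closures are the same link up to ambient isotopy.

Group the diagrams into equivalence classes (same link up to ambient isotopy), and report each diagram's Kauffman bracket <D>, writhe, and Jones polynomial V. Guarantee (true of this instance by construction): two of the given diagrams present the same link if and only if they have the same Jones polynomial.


grouping into links: {D1, D4} | {D2} | {D3}
V(D1) = -x^-3 + 2x^-2 - 2x^-1 + 3 - 2x + 2x^2 - x^3  (w 0, c 12, <D> = -A^-12 + 2A^-8 - 2A^-4 + 3 - 2A^4 + 2A^8 - A^12)
D2 (bracket 1; 12 crossings at w = 0): V = 1
V(D3) = x^-1 - 1 + 2x - 2x^2 + 2x^3 - 2x^4 + x^5  (w +2, c 12, <D> = A^-14 - 2A^-10 + 2A^-6 - 2A^-2 + 2A^2 - A^6 + A^10)
D4 (bracket -A^-12 + 2A^-8 - 2A^-4 + 3 - 2A^4 + 2A^8 - A^12; 14 crossings at w = 0): V = -x^-3 + 2x^-2 - 2x^-1 + 3 - 2x + 2x^2 - x^3
key observation: V(x) takes 3 values over 4 diagrams, fixing the grouping


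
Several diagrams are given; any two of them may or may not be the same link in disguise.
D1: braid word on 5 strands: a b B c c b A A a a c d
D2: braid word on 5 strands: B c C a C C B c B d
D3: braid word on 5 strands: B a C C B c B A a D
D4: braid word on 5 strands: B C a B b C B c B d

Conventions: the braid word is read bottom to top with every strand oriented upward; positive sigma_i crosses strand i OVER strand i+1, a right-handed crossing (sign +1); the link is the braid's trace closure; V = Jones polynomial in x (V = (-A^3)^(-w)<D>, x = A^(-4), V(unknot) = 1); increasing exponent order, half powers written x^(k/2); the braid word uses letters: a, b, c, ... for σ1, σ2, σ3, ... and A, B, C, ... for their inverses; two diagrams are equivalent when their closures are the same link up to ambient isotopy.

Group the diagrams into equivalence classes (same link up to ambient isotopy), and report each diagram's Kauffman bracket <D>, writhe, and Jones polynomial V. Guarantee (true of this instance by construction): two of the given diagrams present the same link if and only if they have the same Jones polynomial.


classes: {D1} | {D2, D3, D4}
V(D1) = x + x^3 - x^4  [12 crossings, <D> = -A^2 + A^6 + A^14, w = +6]
D2 (bracket A^-2 - A^2 + 2A^6 - A^10 + A^14 - A^18; 10 crossings at w = -2): V = -x^-6 + x^-5 - x^-4 + 2x^-3 - x^-2 + x^-1
V(D3) = -x^-6 + x^-5 - x^-4 + 2x^-3 - x^-2 + x^-1  (w -4, c 10, <D> = A^-8 - A^-4 + 2 - A^4 + A^8 - A^12)
V(D4) = -x^-6 + x^-5 - x^-4 + 2x^-3 - x^-2 + x^-1  [10 crossings, <D> = A^-2 - A^2 + 2A^6 - A^10 + A^14 - A^18, w = -2]
note: V(x) takes 2 values over 4 diagrams, fixing the grouping


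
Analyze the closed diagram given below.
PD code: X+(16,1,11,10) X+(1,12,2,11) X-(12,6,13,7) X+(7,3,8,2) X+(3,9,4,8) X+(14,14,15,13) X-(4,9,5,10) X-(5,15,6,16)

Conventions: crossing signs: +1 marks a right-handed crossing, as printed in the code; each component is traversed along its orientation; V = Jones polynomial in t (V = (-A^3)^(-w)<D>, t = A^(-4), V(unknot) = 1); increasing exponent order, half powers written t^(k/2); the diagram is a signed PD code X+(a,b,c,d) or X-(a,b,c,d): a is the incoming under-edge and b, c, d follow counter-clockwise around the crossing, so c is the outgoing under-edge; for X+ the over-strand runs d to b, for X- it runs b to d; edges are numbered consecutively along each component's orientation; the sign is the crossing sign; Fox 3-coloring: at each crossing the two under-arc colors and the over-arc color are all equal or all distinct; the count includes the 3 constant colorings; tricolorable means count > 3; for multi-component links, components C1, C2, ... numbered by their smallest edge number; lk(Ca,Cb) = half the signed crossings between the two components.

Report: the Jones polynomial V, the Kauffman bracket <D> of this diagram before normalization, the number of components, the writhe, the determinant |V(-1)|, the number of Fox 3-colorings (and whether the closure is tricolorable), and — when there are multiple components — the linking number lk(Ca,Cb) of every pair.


Jones polynomial: V(t) = -t^(-3/2) + t^(-1/2) - 2t^(1/2) + t^(3/2) - 2t^(5/2) + t^(7/2)
<D> = A^-8 - 2A^-4 + 1 - 2A^4 + A^8 - A^12; writhe +2
components 2, writhe +2 (8 crossings)
linking number lk(C1,C2) = 0
3-colorings: 3 of 3^8, det 8 — not tricolorable
note: every pair of the 2 components has lk = 0


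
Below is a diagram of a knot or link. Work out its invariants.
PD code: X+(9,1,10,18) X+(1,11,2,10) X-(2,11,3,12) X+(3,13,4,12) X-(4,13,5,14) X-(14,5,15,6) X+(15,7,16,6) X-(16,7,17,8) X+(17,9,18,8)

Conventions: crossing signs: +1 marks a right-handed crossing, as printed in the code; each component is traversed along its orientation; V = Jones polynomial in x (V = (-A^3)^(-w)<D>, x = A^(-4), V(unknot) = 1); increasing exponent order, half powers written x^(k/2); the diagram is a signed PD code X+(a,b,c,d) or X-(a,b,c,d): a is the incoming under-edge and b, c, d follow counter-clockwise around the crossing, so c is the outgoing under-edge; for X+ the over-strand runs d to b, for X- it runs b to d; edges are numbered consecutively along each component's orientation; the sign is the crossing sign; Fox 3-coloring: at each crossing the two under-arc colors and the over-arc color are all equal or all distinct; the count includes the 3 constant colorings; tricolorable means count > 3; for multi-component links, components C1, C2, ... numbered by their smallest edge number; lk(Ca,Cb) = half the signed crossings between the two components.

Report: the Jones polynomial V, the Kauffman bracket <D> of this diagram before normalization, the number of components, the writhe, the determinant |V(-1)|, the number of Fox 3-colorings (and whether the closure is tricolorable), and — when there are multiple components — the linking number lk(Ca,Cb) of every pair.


V = 1
<D> = -A^3 (w = +1)
1 component over 9 crossings, w = +1
3 Fox colorings among 3^9, |V(-1)| = 1: not tricolorable
why: det 1 = |V(-1)|; not divisible by 3, so not tricolorable


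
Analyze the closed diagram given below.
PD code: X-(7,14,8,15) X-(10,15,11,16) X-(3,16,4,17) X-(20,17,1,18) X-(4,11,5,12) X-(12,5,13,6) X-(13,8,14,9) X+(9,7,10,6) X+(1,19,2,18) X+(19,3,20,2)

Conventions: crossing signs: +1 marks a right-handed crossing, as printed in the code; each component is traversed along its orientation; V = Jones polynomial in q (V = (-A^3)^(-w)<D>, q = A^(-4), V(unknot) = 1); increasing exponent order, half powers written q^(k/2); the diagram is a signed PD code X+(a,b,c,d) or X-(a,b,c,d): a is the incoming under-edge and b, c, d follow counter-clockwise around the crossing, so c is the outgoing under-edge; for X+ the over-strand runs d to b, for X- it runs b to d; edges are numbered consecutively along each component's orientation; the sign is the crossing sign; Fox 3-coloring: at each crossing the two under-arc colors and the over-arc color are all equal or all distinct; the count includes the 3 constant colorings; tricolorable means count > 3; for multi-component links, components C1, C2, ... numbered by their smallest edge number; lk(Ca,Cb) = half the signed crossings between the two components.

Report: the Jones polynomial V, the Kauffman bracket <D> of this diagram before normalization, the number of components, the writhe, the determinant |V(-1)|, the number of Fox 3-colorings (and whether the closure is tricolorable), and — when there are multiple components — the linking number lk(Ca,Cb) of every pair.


Jones polynomial: V(q) = -q^-6 + q^-5 - q^-4 + 2q^-3 - q^-2 + q^-1
<D> = A^-8 - A^-4 + 2 - A^4 + A^8 - A^12; writhe -4
components 1, writhe -4 (10 crossings)
3-colorings: 3 of 3^10, det 7 — not tricolorable
note: det 7 = |V(-1)|; not divisible by 3, so not tricolorable
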